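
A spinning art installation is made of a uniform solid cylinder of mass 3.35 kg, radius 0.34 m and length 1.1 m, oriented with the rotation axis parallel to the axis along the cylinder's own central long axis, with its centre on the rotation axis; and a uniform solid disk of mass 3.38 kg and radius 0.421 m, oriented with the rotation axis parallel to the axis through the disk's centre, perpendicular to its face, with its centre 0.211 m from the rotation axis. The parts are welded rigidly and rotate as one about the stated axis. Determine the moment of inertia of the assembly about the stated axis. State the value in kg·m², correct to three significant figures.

0.644

Solid cylinder: I_cm = (1/2)MR² = (1/2)(3.35)(0.34)² = 0.19363 kg·m²; axis through the centre, so I = 0.19363 kg·m².
Solid disk: I_cm = (1/2)MR² = (1/2)(3.38)(0.421)² = 0.29954 kg·m²; centre at d = 0.211 m, so the parallel axis theorem gives I = 0.29954 + (3.38)(0.211)² = 0.45002 kg·m².
Total I = 0.19363 + 0.45002 = 0.64365 kg·m².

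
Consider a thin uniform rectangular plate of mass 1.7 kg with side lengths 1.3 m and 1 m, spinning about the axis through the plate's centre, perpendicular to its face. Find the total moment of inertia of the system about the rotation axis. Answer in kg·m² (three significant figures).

I_cm = (1/12)M(a²+b²) = (1/12)(1.7)[(1.3)² + (1)²] = 0.38108 kg·m²; axis through the centre, so I = 0.38108 kg·m².

0.381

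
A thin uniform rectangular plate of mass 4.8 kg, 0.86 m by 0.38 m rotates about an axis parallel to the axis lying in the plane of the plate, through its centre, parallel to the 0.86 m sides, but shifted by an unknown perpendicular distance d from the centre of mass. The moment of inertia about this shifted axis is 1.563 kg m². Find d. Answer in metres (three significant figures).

0.560

About the centre-of-mass axis, I_cm = (1/12)Mb² = (1/12)(4.8)(0.38)² = 0.05776 kg m².
Parallel axis theorem: I = I_cm + Md², so Md² = 1.563 − 0.05776 = 1.5052 kg m².
d = √(1.5052 / 4.8) = 0.55999 m.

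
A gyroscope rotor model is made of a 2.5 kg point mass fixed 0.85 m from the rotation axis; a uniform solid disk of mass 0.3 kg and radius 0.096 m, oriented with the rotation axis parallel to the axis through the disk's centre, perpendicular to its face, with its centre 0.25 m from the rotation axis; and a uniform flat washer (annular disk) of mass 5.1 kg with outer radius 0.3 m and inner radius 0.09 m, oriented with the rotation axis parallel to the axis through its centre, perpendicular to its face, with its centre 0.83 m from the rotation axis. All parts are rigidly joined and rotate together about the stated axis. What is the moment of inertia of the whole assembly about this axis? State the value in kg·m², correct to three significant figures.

5.59

Point mass: I_cm = 0; centre at d = 0.85 m, so the parallel axis theorem gives I = 0 + (2.5)(0.85)² = 1.8062 kg·m².
Solid disk: I_cm = (1/2)MR² = (1/2)(0.3)(0.096)² = 0.0013824 kg·m²; centre at d = 0.25 m, so the parallel axis theorem gives I = 0.0013824 + (0.3)(0.25)² = 0.020132 kg·m².
Annular disk: I_cm = (1/2)M(R²+r²) = (1/2)(5.1)[(0.3)² + (0.09)²] = 0.25015 kg·m²; centre at d = 0.83 m, so the parallel axis theorem gives I = 0.25015 + (5.1)(0.83)² = 3.7635 kg·m².
Total I = 1.8062 + 0.020132 + 3.7635 = 5.5899 kg·m².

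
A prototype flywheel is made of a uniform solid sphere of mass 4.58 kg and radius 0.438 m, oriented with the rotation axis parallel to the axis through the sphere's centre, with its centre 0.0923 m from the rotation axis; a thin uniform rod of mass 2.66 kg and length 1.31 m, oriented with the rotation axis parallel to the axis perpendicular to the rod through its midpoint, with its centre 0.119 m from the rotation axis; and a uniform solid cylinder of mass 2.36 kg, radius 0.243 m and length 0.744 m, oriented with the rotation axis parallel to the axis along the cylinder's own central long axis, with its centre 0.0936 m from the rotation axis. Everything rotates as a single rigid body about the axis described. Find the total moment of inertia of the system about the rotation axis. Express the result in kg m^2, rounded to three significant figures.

Solid sphere: I_cm = (2/5)MR² = (2/5)(4.58)(0.438)² = 0.35146 kg m^2; centre at d = 0.0923 m, so I = I_cm + Md² gives I = 0.35146 + (4.58)(0.0923)² = 0.39048 kg m^2.
Thin rod: I_cm = (1/12)ML² = (1/12)(2.66)(1.31)² = 0.3804 kg m^2; centre at d = 0.119 m, so I = I_cm + Md² gives I = 0.3804 + (2.66)(0.119)² = 0.41807 kg m^2.
Solid cylinder: I_cm = (1/2)MR² = (1/2)(2.36)(0.243)² = 0.069678 kg m^2; centre at d = 0.0936 m, so I = I_cm + Md² gives I = 0.069678 + (2.36)(0.0936)² = 0.090354 kg m^2.
Total I = 0.39048 + 0.41807 + 0.090354 = 0.8989 kg m^2.

0.899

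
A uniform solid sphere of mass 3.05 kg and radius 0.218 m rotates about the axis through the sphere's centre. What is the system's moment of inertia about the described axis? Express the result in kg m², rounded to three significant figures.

0.0580

I_cm = (2/5)MR² = (2/5)(3.05)(0.218)² = 0.057979 kg m²; axis through the centre, so I = 0.057979 kg m².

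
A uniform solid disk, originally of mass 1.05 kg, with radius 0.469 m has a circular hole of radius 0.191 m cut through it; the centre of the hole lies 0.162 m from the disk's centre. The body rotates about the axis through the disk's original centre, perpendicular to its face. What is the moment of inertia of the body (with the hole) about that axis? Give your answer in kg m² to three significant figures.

Unpierced body about its centre: I₀ = (1/2)MR² = (1/2)(1.05)(0.469)² = 0.11548 kg m².
The removed disk has mass m = M·(r/R)² = (1.05)(0.191/0.469)² = 0.17414 kg (same uniform areal density).
Its moment of inertia about the rotation axis (parallel-axis theorem): I_hole = (1/2)mr² + md² = (1/2)(0.17414)(0.191)² + (0.17414)(0.162)² = 0.0077467 kg m².
Treating the hole as negative mass, I = I₀ − I_hole = 0.11548 − 0.0077467 = 0.10773 kg m².

0.108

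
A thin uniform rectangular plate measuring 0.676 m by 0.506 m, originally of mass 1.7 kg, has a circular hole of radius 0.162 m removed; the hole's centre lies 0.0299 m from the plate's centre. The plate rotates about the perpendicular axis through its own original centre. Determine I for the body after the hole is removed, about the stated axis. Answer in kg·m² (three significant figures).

0.0953

Unpierced body about its centre: I₀ = (1/12)M(a²+b²) = (1/12)(1.7)[(0.676)² + (0.506)²] = 0.10101 kg·m².
The removed disk has mass m = M·πr²/(ab) = (1.7)·π(0.162)²/(0.676·0.506) = 0.40976 kg (same uniform areal density).
Its moment of inertia about the rotation axis (parallel-axis theorem): I_hole = (1/2)mr² + md² = (1/2)(0.40976)(0.162)² + (0.40976)(0.0299)² = 0.0057432 kg·m².
Treating the hole as negative mass, I = I₀ − I_hole = 0.10101 − 0.0057432 = 0.095267 kg·m².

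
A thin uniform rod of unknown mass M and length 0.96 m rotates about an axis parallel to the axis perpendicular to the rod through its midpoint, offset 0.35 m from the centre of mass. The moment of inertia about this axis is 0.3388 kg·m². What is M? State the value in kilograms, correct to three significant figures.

1.70

I = I_cm + Md² = (1/12)ML² + Md² = M·[0.0833333·(0.96)² + (0.35)²] = M·0.1993.
So M = 0.3388 / 0.1993 = 1.6999 kg.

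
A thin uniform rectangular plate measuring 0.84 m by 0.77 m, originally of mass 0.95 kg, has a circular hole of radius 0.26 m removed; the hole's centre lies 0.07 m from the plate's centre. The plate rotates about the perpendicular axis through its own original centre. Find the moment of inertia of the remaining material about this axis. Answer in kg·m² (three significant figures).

0.0907

Unpierced body about its centre: I₀ = (1/12)M(a²+b²) = (1/12)(0.95)[(0.84)² + (0.77)²] = 0.1028 kg·m².
The removed disk has mass m = M·πr²/(ab) = (0.95)·π(0.26)²/(0.84·0.77) = 0.31192 kg (same uniform areal density).
Its moment of inertia about the rotation axis (parallel-axis theorem): I_hole = (1/2)mr² + md² = (1/2)(0.31192)(0.26)² + (0.31192)(0.07)² = 0.012071 kg·m².
Treating the hole as negative mass, I = I₀ − I_hole = 0.1028 − 0.012071 = 0.090726 kg·m².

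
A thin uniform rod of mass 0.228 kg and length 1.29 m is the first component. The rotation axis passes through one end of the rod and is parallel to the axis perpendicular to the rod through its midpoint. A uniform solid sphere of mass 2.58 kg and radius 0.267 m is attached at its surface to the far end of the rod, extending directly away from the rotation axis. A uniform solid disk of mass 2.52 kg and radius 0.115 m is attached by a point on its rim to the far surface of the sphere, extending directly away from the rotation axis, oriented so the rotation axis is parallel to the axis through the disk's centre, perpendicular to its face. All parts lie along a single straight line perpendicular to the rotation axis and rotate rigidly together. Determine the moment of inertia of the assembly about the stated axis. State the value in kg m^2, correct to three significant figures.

Thin rod: I_cm = (1/12)ML² = (1/12)(0.228)(1.29)² = 0.031618 kg m^2; centre at d = 0.645 m, so the parallel axis theorem gives I = 0.031618 + (0.228)(0.645)² = 0.12647 kg m^2.
Solid sphere: I_cm = (2/5)MR² = (2/5)(2.58)(0.267)² = 0.07357 kg m^2; centre at d = 0.645 + 0.645 + 0.267 = 1.557 m, so the parallel axis theorem gives I = 0.07357 + (2.58)(1.557)² = 6.3281 kg m^2.
Solid disk: I_cm = (1/2)MR² = (1/2)(2.52)(0.115)² = 0.016664 kg m^2; centre at d = 0.645 + 0.645 + 0.267 + 0.267 + 0.115 = 1.939 m, so the parallel axis theorem gives I = 0.016664 + (2.52)(1.939)² = 9.4912 kg m^2.
Total I = 0.12647 + 6.3281 + 9.4912 = 15.946 kg m^2.

15.9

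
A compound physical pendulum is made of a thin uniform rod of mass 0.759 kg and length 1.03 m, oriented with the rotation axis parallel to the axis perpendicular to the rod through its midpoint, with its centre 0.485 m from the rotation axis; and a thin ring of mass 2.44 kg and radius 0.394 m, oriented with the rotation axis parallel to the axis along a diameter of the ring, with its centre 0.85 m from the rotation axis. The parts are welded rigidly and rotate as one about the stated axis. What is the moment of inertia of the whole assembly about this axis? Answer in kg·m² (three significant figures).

2.20

Thin rod: I_cm = (1/12)ML² = (1/12)(0.759)(1.03)² = 0.067102 kg·m²; centre at d = 0.485 m, so I = I_cm + Md² gives I = 0.067102 + (0.759)(0.485)² = 0.24564 kg·m².
Thin ring: I_cm = (1/2)MR² = (1/2)(2.44)(0.394)² = 0.18939 kg·m²; centre at d = 0.85 m, so I = I_cm + Md² gives I = 0.18939 + (2.44)(0.85)² = 1.9523 kg·m².
Total I = 0.24564 + 1.9523 = 2.1979 kg·m².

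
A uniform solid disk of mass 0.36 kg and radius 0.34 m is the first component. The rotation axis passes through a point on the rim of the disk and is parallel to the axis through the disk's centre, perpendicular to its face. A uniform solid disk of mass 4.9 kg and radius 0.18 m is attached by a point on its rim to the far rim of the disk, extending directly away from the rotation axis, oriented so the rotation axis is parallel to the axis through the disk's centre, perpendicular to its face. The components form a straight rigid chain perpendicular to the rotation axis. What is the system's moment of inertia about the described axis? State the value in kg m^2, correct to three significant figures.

Solid disk: I_cm = (1/2)MR² = (1/2)(0.36)(0.34)² = 0.020808 kg m^2; centre at d = 0.34 m, so the parallel axis theorem gives I = 0.020808 + (0.36)(0.34)² = 0.062424 kg m^2.
Solid disk: I_cm = (1/2)MR² = (1/2)(4.9)(0.18)² = 0.07938 kg m^2; centre at d = 0.34 + 0.34 + 0.18 = 0.86 m, so the parallel axis theorem gives I = 0.07938 + (4.9)(0.86)² = 3.7034 kg m^2.
Total I = 0.062424 + 3.7034 = 3.7658 kg m^2.

3.77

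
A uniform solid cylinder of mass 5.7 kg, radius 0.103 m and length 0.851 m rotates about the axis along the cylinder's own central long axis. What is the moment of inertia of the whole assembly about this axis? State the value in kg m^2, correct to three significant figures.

I_cm = (1/2)MR² = (1/2)(5.7)(0.103)² = 0.030236 kg m^2; axis through the centre, so I = 0.030236 kg m^2.

0.0302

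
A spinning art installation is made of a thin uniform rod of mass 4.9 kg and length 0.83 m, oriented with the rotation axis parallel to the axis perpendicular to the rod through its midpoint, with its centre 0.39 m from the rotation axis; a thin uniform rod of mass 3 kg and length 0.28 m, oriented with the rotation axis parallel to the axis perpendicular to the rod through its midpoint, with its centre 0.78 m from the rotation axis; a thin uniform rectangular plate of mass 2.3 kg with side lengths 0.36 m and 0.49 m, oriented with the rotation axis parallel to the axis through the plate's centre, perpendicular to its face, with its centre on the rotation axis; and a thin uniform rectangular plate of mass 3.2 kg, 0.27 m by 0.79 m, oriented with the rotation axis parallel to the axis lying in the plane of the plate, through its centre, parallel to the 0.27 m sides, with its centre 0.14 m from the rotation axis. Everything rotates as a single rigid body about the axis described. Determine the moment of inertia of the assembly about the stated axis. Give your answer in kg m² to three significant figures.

3.17

Thin rod: I_cm = (1/12)ML² = (1/12)(4.9)(0.83)² = 0.2813 kg m²; centre at d = 0.39 m, so I = I_cm + Md² gives I = 0.2813 + (4.9)(0.39)² = 1.0266 kg m².
Thin rod: I_cm = (1/12)ML² = (1/12)(3)(0.28)² = 0.0196 kg m²; centre at d = 0.78 m, so I = I_cm + Md² gives I = 0.0196 + (3)(0.78)² = 1.8448 kg m².
Rectangular plate: I_cm = (1/12)M(a²+b²) = (1/12)(2.3)[(0.36)² + (0.49)²] = 0.070859 kg m²; axis through the centre, so I = 0.070859 kg m².
Rectangular plate: I_cm = (1/12)Mb² = (1/12)(3.2)(0.79)² = 0.16643 kg m²; centre at d = 0.14 m, so I = I_cm + Md² gives I = 0.16643 + (3.2)(0.14)² = 0.22915 kg m².
Total I = 1.0266 + 1.8448 + 0.070859 + 0.22915 = 3.1714 kg m².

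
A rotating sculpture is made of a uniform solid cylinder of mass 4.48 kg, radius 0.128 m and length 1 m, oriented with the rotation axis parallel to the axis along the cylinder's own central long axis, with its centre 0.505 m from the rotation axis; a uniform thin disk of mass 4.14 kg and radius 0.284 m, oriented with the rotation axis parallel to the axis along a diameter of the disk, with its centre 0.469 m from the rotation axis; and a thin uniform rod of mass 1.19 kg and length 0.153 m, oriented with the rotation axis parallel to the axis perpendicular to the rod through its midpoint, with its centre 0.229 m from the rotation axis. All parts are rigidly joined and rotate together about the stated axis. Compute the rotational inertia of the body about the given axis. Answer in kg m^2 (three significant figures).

2.24

Solid cylinder: I_cm = (1/2)MR² = (1/2)(4.48)(0.128)² = 0.0367 kg m^2; centre at d = 0.505 m, so I = I_cm + Md² gives I = 0.0367 + (4.48)(0.505)² = 1.1792 kg m^2.
Thin disk: I_cm = (1/4)MR² = (1/4)(4.14)(0.284)² = 0.083479 kg m^2; centre at d = 0.469 m, so I = I_cm + Md² gives I = 0.083479 + (4.14)(0.469)² = 0.99412 kg m^2.
Thin rod: I_cm = (1/12)ML² = (1/12)(1.19)(0.153)² = 0.0023214 kg m^2; centre at d = 0.229 m, so I = I_cm + Md² gives I = 0.0023214 + (1.19)(0.229)² = 0.064726 kg m^2.
Total I = 1.1792 + 0.99412 + 0.064726 = 2.2381 kg m^2.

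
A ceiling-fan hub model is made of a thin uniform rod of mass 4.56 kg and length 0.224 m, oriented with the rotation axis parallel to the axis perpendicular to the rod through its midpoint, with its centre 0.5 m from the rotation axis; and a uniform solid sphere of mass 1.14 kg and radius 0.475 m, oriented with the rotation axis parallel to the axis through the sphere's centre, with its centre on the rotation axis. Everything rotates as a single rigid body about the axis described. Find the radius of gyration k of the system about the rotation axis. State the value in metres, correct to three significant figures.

Thin rod: I_cm = (1/12)ML² = (1/12)(4.56)(0.224)² = 0.019067 kg m^2; centre at d = 0.5 m, so I = I_cm + Md² gives I = 0.019067 + (4.56)(0.5)² = 1.1591 kg m^2.
Solid sphere: I_cm = (2/5)MR² = (2/5)(1.14)(0.475)² = 0.10288 kg m^2; axis through the centre, so I = 0.10288 kg m^2.
Total I = 1.262 kg m^2; total mass M = 5.7 kg.
k = √(I/M) = √(1.262/5.7) = 0.47053 m.

0.471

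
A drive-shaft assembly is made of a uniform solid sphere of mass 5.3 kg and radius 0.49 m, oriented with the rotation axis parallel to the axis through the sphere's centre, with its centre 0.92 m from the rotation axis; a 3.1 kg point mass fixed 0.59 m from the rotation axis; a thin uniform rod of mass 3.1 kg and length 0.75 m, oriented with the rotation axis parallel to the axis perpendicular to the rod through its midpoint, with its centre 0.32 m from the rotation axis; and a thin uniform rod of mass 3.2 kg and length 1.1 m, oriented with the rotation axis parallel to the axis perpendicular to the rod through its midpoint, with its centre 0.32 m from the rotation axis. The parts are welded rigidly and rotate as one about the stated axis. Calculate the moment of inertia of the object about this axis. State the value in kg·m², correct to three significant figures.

Solid sphere: I_cm = (2/5)MR² = (2/5)(5.3)(0.49)² = 0.50901 kg·m²; centre at d = 0.92 m, so the parallel axis theorem gives I = 0.50901 + (5.3)(0.92)² = 4.9949 kg·m².
Point mass: I_cm = 0; centre at d = 0.59 m, so the parallel axis theorem gives I = 0 + (3.1)(0.59)² = 1.0791 kg·m².
Thin rod: I_cm = (1/12)ML² = (1/12)(3.1)(0.75)² = 0.14531 kg·m²; centre at d = 0.32 m, so the parallel axis theorem gives I = 0.14531 + (3.1)(0.32)² = 0.46275 kg·m².
Thin rod: I_cm = (1/12)ML² = (1/12)(3.2)(1.1)² = 0.32267 kg·m²; centre at d = 0.32 m, so the parallel axis theorem gives I = 0.32267 + (3.2)(0.32)² = 0.65035 kg·m².
Total I = 4.9949 + 1.0791 + 0.46275 + 0.65035 = 7.1871 kg·m².

7.19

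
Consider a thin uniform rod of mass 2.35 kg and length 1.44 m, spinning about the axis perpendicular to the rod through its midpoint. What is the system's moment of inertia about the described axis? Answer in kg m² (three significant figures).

I_cm = (1/12)ML² = (1/12)(2.35)(1.44)² = 0.40608 kg m²; axis through the centre, so I = 0.40608 kg m².

0.406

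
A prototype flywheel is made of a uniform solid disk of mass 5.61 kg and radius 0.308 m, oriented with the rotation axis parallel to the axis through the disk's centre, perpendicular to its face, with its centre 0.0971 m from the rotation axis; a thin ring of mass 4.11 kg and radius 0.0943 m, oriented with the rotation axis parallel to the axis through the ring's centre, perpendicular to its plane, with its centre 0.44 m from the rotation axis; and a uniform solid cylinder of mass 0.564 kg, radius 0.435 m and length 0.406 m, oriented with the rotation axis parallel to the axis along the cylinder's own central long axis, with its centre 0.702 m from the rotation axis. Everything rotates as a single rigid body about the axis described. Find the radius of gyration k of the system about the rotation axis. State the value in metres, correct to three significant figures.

Solid disk: I_cm = (1/2)MR² = (1/2)(5.61)(0.308)² = 0.26609 kg·m²; centre at d = 0.0971 m, so I = I_cm + Md² gives I = 0.26609 + (5.61)(0.0971)² = 0.31899 kg·m².
Thin ring: I_cm = MR² = (4.11)(0.0943)² = 0.036548 kg·m²; centre at d = 0.44 m, so I = I_cm + Md² gives I = 0.036548 + (4.11)(0.44)² = 0.83224 kg·m².
Solid cylinder: I_cm = (1/2)MR² = (1/2)(0.564)(0.435)² = 0.053361 kg·m²; centre at d = 0.702 m, so I = I_cm + Md² gives I = 0.053361 + (0.564)(0.702)² = 0.3313 kg·m².
Total I = 1.4825 kg·m²; total mass M = 10.284 kg.
k = √(I/M) = √(1.4825/10.284) = 0.37968 m.

0.380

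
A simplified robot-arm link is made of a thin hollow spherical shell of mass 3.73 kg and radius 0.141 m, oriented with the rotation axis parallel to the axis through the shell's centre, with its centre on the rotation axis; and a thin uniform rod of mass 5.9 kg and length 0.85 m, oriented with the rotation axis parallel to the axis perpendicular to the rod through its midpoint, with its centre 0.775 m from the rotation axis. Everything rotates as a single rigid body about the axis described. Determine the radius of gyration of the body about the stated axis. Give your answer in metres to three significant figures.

Spherical shell: I_cm = (2/3)MR² = (2/3)(3.73)(0.141)² = 0.049437 kg·m²; axis through the centre, so I = 0.049437 kg·m².
Thin rod: I_cm = (1/12)ML² = (1/12)(5.9)(0.85)² = 0.35523 kg·m²; centre at d = 0.775 m, so I = I_cm + Md² gives I = 0.35523 + (5.9)(0.775)² = 3.8989 kg·m².
Total I = 3.9484 kg·m²; total mass M = 9.63 kg.
k = √(I/M) = √(3.9484/9.63) = 0.64032 m.

0.640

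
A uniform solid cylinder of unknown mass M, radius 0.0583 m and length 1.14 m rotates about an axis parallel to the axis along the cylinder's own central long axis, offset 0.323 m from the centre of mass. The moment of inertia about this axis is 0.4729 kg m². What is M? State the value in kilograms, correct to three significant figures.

I = I_cm + Md² = (1/2)MR² + Md² = M·[0.5·(0.0583)² + (0.323)²] = M·0.10603.
So M = 0.4729 / 0.10603 = 4.4601 kg.

4.46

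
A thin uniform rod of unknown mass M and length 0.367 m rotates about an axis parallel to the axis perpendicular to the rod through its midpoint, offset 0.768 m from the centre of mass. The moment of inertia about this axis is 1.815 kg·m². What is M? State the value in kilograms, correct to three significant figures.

3.02

I = I_cm + Md² = (1/12)ML² + Md² = M·[0.0833333·(0.367)² + (0.768)²] = M·0.60105.
So M = 1.815 / 0.60105 = 3.0197 kg.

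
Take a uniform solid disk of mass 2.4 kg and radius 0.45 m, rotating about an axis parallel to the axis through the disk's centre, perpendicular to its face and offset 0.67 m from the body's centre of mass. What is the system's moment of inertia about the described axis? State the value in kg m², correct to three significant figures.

1.32

I_cm = (1/2)MR² = (1/2)(2.4)(0.45)² = 0.243 kg m²; centre at d = 0.67 m, so the parallel axis theorem gives I = 0.243 + (2.4)(0.67)² = 1.3204 kg m².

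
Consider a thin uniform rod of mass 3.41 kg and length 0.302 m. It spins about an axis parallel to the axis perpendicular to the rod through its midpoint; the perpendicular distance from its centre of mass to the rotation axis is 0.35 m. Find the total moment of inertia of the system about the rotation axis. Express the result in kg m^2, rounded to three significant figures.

I_cm = (1/12)ML² = (1/12)(3.41)(0.302)² = 0.025917 kg m^2; centre at d = 0.35 m, so I = I_cm + Md² gives I = 0.025917 + (3.41)(0.35)² = 0.44364 kg m^2.

0.444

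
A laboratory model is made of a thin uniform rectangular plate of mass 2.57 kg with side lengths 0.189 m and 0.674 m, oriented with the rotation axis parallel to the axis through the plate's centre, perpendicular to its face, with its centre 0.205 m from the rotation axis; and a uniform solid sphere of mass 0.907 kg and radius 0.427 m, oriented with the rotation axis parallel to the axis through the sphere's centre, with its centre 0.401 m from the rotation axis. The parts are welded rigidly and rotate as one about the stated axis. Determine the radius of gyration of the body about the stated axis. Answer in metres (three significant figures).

0.350

Rectangular plate: I_cm = (1/12)M(a²+b²) = (1/12)(2.57)[(0.189)² + (0.674)²] = 0.10494 kg m^2; centre at d = 0.205 m, so I = I_cm + Md² gives I = 0.10494 + (2.57)(0.205)² = 0.21295 kg m^2.
Solid sphere: I_cm = (2/5)MR² = (2/5)(0.907)(0.427)² = 0.066149 kg m^2; centre at d = 0.401 m, so I = I_cm + Md² gives I = 0.066149 + (0.907)(0.401)² = 0.212 kg m^2.
Total I = 0.42494 kg m^2; total mass M = 3.477 kg.
k = √(I/M) = √(0.42494/3.477) = 0.34959 m.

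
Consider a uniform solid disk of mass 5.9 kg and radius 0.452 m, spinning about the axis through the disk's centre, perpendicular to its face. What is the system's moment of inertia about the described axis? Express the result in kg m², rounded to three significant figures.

I_cm = (1/2)MR² = (1/2)(5.9)(0.452)² = 0.6027 kg m²; axis through the centre, so I = 0.6027 kg m².

0.603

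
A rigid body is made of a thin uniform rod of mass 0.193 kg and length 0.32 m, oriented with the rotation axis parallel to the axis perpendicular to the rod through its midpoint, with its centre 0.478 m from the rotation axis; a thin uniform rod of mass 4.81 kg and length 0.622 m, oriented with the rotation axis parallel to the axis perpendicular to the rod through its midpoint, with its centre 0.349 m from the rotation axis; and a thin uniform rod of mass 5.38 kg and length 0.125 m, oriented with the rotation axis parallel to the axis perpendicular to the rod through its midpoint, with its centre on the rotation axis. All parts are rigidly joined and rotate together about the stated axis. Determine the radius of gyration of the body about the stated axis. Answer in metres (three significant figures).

Thin rod: I_cm = (1/12)ML² = (1/12)(0.193)(0.32)² = 0.0016469 kg m²; centre at d = 0.478 m, so the parallel axis theorem gives I = 0.0016469 + (0.193)(0.478)² = 0.045744 kg m².
Thin rod: I_cm = (1/12)ML² = (1/12)(4.81)(0.622)² = 0.15508 kg m²; centre at d = 0.349 m, so the parallel axis theorem gives I = 0.15508 + (4.81)(0.349)² = 0.74094 kg m².
Thin rod: I_cm = (1/12)ML² = (1/12)(5.38)(0.125)² = 0.0070052 kg m²; axis through the centre, so I = 0.0070052 kg m².
Total I = 0.79369 kg m²; total mass M = 10.383 kg.
k = √(I/M) = √(0.79369/10.383) = 0.27648 m.

0.276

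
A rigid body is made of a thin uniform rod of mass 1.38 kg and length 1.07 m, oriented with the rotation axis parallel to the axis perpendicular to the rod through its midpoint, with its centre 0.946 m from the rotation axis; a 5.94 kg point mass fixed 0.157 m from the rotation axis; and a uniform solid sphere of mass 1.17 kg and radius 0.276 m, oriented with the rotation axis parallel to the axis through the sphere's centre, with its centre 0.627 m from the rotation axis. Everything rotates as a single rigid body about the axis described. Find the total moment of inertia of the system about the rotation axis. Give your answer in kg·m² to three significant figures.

Thin rod: I_cm = (1/12)ML² = (1/12)(1.38)(1.07)² = 0.13166 kg·m²; centre at d = 0.946 m, so the parallel axis theorem gives I = 0.13166 + (1.38)(0.946)² = 1.3666 kg·m².
Point mass: I_cm = 0; centre at d = 0.157 m, so the parallel axis theorem gives I = 0 + (5.94)(0.157)² = 0.14642 kg·m².
Solid sphere: I_cm = (2/5)MR² = (2/5)(1.17)(0.276)² = 0.03565 kg·m²; centre at d = 0.627 m, so the parallel axis theorem gives I = 0.03565 + (1.17)(0.627)² = 0.49561 kg·m².
Total I = 1.3666 + 0.14642 + 0.49561 = 2.0087 kg·m².

2.01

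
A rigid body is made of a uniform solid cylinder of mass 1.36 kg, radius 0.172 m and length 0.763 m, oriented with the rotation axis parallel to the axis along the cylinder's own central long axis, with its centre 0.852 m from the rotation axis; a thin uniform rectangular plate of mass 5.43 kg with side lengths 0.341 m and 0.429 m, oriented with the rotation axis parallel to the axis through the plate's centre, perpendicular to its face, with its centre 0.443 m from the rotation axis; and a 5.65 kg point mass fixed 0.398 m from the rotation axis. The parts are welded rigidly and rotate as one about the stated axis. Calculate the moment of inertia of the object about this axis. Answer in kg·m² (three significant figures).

3.10

Solid cylinder: I_cm = (1/2)MR² = (1/2)(1.36)(0.172)² = 0.020117 kg·m²; centre at d = 0.852 m, so the parallel axis theorem gives I = 0.020117 + (1.36)(0.852)² = 1.0073 kg·m².
Rectangular plate: I_cm = (1/12)M(a²+b²) = (1/12)(5.43)[(0.341)² + (0.429)²] = 0.1359 kg·m²; centre at d = 0.443 m, so the parallel axis theorem gives I = 0.1359 + (5.43)(0.443)² = 1.2015 kg·m².
Point mass: I_cm = 0; centre at d = 0.398 m, so the parallel axis theorem gives I = 0 + (5.65)(0.398)² = 0.89498 kg·m².
Total I = 1.0073 + 1.2015 + 0.89498 = 3.1039 kg·m².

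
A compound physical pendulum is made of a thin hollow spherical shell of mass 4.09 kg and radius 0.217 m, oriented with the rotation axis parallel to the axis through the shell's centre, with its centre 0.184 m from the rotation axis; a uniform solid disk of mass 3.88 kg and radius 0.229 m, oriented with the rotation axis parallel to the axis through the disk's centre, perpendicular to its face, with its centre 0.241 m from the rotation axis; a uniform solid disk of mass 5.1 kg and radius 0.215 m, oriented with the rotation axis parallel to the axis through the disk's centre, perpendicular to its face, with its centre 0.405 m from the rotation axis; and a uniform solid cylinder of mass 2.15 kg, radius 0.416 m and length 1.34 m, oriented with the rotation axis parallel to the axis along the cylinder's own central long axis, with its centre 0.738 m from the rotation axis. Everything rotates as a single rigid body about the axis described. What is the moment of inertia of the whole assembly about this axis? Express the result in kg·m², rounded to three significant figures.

2.91

Spherical shell: I_cm = (2/3)MR² = (2/3)(4.09)(0.217)² = 0.1284 kg·m²; centre at d = 0.184 m, so I = I_cm + Md² gives I = 0.1284 + (4.09)(0.184)² = 0.26687 kg·m².
Solid disk: I_cm = (1/2)MR² = (1/2)(3.88)(0.229)² = 0.10174 kg·m²; centre at d = 0.241 m, so I = I_cm + Md² gives I = 0.10174 + (3.88)(0.241)² = 0.32709 kg·m².
Solid disk: I_cm = (1/2)MR² = (1/2)(5.1)(0.215)² = 0.11787 kg·m²; centre at d = 0.405 m, so I = I_cm + Md² gives I = 0.11787 + (5.1)(0.405)² = 0.9544 kg·m².
Solid cylinder: I_cm = (1/2)MR² = (1/2)(2.15)(0.416)² = 0.18604 kg·m²; centre at d = 0.738 m, so I = I_cm + Md² gives I = 0.18604 + (2.15)(0.738)² = 1.357 kg·m².
Total I = 0.26687 + 0.32709 + 0.9544 + 1.357 = 2.9054 kg·m².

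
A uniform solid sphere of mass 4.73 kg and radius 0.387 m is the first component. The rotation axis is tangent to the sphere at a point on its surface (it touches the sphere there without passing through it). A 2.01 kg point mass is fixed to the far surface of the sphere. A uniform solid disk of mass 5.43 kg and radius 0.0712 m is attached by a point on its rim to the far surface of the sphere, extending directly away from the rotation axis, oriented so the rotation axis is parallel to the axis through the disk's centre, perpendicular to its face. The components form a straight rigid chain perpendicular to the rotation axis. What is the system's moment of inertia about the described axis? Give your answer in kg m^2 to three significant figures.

6.09

Solid sphere: I_cm = (2/5)MR² = (2/5)(4.73)(0.387)² = 0.28336 kg m^2; centre at d = 0.387 m, so I = I_cm + Md² gives I = 0.28336 + (4.73)(0.387)² = 0.99177 kg m^2.
Point mass: I_cm = 0; centre at d = 0.387 + 0.387 = 0.774 m, so I = I_cm + Md² gives I = 0 + (2.01)(0.774)² = 1.2041 kg m^2.
Solid disk: I_cm = (1/2)MR² = (1/2)(5.43)(0.0712)² = 0.013764 kg m^2; centre at d = 0.387 + 0.387 + 0.0712 = 0.8452 m, so I = I_cm + Md² gives I = 0.013764 + (5.43)(0.8452)² = 3.8928 kg m^2.
Total I = 0.99177 + 1.2041 + 3.8928 = 6.0887 kg m^2.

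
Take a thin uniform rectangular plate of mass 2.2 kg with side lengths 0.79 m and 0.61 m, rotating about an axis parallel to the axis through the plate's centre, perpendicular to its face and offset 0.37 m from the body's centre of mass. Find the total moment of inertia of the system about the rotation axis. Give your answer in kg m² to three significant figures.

I_cm = (1/12)M(a²+b²) = (1/12)(2.2)[(0.79)² + (0.61)²] = 0.18264 kg m²; centre at d = 0.37 m, so I = I_cm + Md² gives I = 0.18264 + (2.2)(0.37)² = 0.48382 kg m².

0.484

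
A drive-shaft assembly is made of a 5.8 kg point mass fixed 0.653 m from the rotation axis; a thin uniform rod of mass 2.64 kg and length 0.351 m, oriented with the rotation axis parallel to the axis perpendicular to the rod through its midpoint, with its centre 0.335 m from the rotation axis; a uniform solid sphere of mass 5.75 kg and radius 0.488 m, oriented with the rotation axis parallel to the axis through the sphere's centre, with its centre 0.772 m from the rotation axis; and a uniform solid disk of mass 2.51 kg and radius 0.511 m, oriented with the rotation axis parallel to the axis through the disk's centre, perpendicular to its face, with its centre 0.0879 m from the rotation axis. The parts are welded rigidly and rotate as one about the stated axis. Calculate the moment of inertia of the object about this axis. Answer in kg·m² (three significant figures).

Point mass: I_cm = 0; centre at d = 0.653 m, so the parallel axis theorem gives I = 0 + (5.8)(0.653)² = 2.4732 kg·m².
Thin rod: I_cm = (1/12)ML² = (1/12)(2.64)(0.351)² = 0.027104 kg·m²; centre at d = 0.335 m, so the parallel axis theorem gives I = 0.027104 + (2.64)(0.335)² = 0.32338 kg·m².
Solid sphere: I_cm = (2/5)MR² = (2/5)(5.75)(0.488)² = 0.54773 kg·m²; centre at d = 0.772 m, so the parallel axis theorem gives I = 0.54773 + (5.75)(0.772)² = 3.9746 kg·m².
Solid disk: I_cm = (1/2)MR² = (1/2)(2.51)(0.511)² = 0.32771 kg·m²; centre at d = 0.0879 m, so the parallel axis theorem gives I = 0.32771 + (2.51)(0.0879)² = 0.3471 kg·m².
Total I = 2.4732 + 0.32338 + 3.9746 + 0.3471 = 7.1183 kg·m².

7.12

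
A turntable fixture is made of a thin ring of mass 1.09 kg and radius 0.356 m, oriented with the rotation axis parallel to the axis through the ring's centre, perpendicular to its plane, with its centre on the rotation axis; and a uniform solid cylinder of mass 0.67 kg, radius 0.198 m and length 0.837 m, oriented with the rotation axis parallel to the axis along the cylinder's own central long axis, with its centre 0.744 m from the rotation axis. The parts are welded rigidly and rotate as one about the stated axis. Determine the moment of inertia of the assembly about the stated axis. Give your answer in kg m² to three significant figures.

0.522

Thin ring: I_cm = MR² = (1.09)(0.356)² = 0.13814 kg m²; axis through the centre, so I = 0.13814 kg m².
Solid cylinder: I_cm = (1/2)MR² = (1/2)(0.67)(0.198)² = 0.013133 kg m²; centre at d = 0.744 m, so I = I_cm + Md² gives I = 0.013133 + (0.67)(0.744)² = 0.384 kg m².
Total I = 0.13814 + 0.384 = 0.52214 kg m².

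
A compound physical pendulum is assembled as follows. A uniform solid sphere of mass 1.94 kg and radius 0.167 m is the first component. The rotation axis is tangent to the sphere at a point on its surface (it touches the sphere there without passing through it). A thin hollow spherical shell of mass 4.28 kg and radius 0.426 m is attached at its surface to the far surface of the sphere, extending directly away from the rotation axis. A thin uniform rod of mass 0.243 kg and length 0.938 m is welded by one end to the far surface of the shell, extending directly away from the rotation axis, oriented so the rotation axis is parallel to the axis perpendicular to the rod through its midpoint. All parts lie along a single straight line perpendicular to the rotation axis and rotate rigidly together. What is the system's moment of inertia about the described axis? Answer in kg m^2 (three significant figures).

3.75

Solid sphere: I_cm = (2/5)MR² = (2/5)(1.94)(0.167)² = 0.021642 kg m^2; centre at d = 0.167 m, so the parallel axis theorem gives I = 0.021642 + (1.94)(0.167)² = 0.075747 kg m^2.
Spherical shell: I_cm = (2/3)MR² = (2/3)(4.28)(0.426)² = 0.51781 kg m^2; centre at d = 0.167 + 0.167 + 0.426 = 0.76 m, so the parallel axis theorem gives I = 0.51781 + (4.28)(0.76)² = 2.9899 kg m^2.
Thin rod: I_cm = (1/12)ML² = (1/12)(0.243)(0.938)² = 0.017817 kg m^2; centre at d = 0.167 + 0.167 + 0.426 + 0.426 + 0.469 = 1.655 m, so the parallel axis theorem gives I = 0.017817 + (0.243)(1.655)² = 0.6834 kg m^2.
Total I = 0.075747 + 2.9899 + 0.6834 = 3.7491 kg m^2.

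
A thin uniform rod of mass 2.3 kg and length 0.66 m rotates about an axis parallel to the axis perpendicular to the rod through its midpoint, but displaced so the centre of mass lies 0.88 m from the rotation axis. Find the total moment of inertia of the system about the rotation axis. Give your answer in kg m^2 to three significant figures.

I_cm = (1/12)ML² = (1/12)(2.3)(0.66)² = 0.08349 kg m^2; centre at d = 0.88 m, so the parallel axis theorem gives I = 0.08349 + (2.3)(0.88)² = 1.8646 kg m^2.

1.86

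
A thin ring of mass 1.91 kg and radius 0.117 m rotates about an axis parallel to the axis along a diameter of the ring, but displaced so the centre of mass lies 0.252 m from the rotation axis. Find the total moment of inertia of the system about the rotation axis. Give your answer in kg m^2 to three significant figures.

I_cm = (1/2)MR² = (1/2)(1.91)(0.117)² = 0.013073 kg m^2; centre at d = 0.252 m, so I = I_cm + Md² gives I = 0.013073 + (1.91)(0.252)² = 0.13437 kg m^2.

0.134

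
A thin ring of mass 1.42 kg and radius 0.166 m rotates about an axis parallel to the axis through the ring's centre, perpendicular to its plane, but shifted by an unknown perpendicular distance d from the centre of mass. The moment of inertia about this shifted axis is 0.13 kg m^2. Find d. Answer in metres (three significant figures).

About the centre-of-mass axis, I_cm = MR² = (1.42)(0.166)² = 0.03913 kg m^2.
Parallel axis theorem: I = I_cm + Md², so Md² = 0.13 − 0.03913 = 0.09087 kg m^2.
d = √(0.09087 / 1.42) = 0.25297 m.

0.253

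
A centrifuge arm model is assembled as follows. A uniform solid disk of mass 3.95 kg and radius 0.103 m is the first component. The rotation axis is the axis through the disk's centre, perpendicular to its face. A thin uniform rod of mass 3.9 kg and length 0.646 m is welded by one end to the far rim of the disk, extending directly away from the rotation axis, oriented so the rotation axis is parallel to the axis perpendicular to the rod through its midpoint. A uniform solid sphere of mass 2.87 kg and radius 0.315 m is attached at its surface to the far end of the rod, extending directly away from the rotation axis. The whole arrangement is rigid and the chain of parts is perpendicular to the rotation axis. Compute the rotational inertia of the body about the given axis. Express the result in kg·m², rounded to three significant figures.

4.23

Solid disk: I_cm = (1/2)MR² = (1/2)(3.95)(0.103)² = 0.020953 kg·m²; axis through the centre, so I = 0.020953 kg·m².
Thin rod: I_cm = (1/12)ML² = (1/12)(3.9)(0.646)² = 0.13563 kg·m²; centre at d = 0.103 + 0.323 = 0.426 m, so I = I_cm + Md² gives I = 0.13563 + (3.9)(0.426)² = 0.84338 kg·m².
Solid sphere: I_cm = (2/5)MR² = (2/5)(2.87)(0.315)² = 0.11391 kg·m²; centre at d = 0.103 + 0.323 + 0.323 + 0.315 = 1.064 m, so I = I_cm + Md² gives I = 0.11391 + (2.87)(1.064)² = 3.363 kg·m².
Total I = 0.020953 + 0.84338 + 3.363 = 4.2274 kg·m².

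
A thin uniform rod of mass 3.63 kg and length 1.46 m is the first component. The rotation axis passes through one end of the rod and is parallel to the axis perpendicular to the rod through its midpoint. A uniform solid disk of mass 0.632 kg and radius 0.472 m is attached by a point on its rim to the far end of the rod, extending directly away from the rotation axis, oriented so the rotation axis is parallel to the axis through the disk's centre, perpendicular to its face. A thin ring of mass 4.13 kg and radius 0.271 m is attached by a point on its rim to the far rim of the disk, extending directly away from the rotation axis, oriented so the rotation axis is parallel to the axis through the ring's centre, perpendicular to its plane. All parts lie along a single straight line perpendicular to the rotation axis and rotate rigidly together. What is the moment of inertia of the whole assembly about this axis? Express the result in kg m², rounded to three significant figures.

Thin rod: I_cm = (1/12)ML² = (1/12)(3.63)(1.46)² = 0.64481 kg m²; centre at d = 0.73 m, so the parallel axis theorem gives I = 0.64481 + (3.63)(0.73)² = 2.5792 kg m².
Solid disk: I_cm = (1/2)MR² = (1/2)(0.632)(0.472)² = 0.0704 kg m²; centre at d = 0.73 + 0.73 + 0.472 = 1.932 m, so the parallel axis theorem gives I = 0.0704 + (0.632)(1.932)² = 2.4294 kg m².
Thin ring: I_cm = MR² = (4.13)(0.271)² = 0.30331 kg m²; centre at d = 0.73 + 0.73 + 0.472 + 0.472 + 0.271 = 2.675 m, so the parallel axis theorem gives I = 0.30331 + (4.13)(2.675)² = 29.856 kg m².
Total I = 2.5792 + 2.4294 + 29.856 = 34.865 kg m².

34.9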